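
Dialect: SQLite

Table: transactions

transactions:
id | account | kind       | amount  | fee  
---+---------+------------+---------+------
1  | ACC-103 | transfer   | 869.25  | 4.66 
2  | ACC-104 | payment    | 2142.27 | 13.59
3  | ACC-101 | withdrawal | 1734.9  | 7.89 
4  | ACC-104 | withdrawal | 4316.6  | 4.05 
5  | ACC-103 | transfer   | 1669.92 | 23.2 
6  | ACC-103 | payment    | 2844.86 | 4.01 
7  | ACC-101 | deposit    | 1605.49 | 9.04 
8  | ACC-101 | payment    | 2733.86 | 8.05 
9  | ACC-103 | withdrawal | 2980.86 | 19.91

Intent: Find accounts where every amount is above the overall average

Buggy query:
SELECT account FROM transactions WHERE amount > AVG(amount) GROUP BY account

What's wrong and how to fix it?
Bug: WHERE evaluates per row before aggregation, so AVG() is unavailable

Fix: Use a subquery for AVG and a HAVING MIN(...) filter so the condition holds for every row in the group

Corrected query:
SELECT account FROM transactions GROUP BY account HAVING MIN(amount) > (SELECT AVG(amount) FROM transactions)

Result:
(no rows)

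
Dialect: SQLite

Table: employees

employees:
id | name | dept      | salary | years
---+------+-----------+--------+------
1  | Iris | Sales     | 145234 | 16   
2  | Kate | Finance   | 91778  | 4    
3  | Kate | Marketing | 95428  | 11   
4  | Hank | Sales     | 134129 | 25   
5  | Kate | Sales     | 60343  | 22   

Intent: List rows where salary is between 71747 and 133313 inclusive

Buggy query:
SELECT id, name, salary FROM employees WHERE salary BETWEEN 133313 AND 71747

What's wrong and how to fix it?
Bug: The bounds are reversed; BETWEEN a AND b requires a <= b to match anything

Fix: Swap the bounds so the smaller value comes first

Corrected query:
SELECT id, name, salary FROM employees WHERE salary BETWEEN 71747 AND 133313

Result:
id | name | salary
---+------+-------
2  | Kate | 91778 
3  | Kate | 95428 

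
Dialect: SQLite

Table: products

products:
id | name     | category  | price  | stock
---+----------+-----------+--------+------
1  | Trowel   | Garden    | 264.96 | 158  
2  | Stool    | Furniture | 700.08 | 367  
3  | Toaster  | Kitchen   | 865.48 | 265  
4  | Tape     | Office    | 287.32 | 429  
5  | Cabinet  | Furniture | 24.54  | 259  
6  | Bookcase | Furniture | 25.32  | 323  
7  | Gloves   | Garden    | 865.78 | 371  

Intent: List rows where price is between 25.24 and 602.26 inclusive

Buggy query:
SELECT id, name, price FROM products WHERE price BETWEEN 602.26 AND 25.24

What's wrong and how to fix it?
Bug: BETWEEN expects the lower bound first; with 602.26 AND 25.24 the range is empty

Fix: Write BETWEEN 25.24 AND 602.26

Corrected query:
SELECT id, name, price FROM products WHERE price BETWEEN 25.24 AND 602.26

Result:
id | name     | price 
---+----------+-------
1  | Trowel   | 264.96
4  | Tape     | 287.32
6  | Bookcase | 25.32 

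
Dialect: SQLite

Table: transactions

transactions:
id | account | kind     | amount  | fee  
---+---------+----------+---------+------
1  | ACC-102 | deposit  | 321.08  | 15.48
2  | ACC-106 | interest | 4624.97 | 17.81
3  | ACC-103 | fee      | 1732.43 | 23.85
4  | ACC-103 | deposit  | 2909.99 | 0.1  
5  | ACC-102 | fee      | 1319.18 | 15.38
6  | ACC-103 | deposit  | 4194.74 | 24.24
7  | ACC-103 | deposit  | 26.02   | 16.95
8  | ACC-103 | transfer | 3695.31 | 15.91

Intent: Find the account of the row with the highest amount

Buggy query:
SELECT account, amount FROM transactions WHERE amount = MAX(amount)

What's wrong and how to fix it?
Bug: MAX(amount) is an aggregate and cannot be used directly in WHERE

Fix: Use a subquery: WHERE amount = (SELECT MAX(amount) FROM transactions)

Corrected query:
SELECT account, amount FROM transactions WHERE amount = (SELECT MAX(amount) FROM transactions)

Result:
account | amount 
--------+--------
ACC-106 | 4624.97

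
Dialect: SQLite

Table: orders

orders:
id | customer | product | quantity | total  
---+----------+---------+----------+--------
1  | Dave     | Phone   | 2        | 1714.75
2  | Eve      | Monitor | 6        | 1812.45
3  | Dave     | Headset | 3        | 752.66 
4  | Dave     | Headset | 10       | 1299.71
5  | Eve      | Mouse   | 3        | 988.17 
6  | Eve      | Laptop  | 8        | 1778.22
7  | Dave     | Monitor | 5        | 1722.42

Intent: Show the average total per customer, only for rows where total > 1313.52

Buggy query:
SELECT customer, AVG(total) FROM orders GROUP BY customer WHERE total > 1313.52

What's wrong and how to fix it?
Bug: WHERE cannot follow GROUP BY

Fix: Place WHERE between FROM and GROUP BY

Corrected query:
SELECT customer, AVG(total) FROM orders WHERE total > 1313.52 GROUP BY customer

Result:
customer | AVG(total)
---------+-----------
Dave     | 1718.585  
Eve      | 1795.335  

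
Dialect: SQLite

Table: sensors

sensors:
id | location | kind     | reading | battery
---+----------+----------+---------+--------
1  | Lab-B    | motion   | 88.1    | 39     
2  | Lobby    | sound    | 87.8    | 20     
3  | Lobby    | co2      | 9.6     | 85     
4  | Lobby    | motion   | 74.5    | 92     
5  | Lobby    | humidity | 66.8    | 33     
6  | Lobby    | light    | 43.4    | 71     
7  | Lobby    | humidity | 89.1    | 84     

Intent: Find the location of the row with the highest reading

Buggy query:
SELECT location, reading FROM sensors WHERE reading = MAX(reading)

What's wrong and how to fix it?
Bug: MAX(reading) is an aggregate and cannot be used directly in WHERE

Fix: Wrap MAX in a scalar subquery so WHERE compares against a single value

Corrected query:
SELECT location, reading FROM sensors WHERE reading = (SELECT MAX(reading) FROM sensors)

Result:
location | reading
---------+--------
Lobby    | 89.1   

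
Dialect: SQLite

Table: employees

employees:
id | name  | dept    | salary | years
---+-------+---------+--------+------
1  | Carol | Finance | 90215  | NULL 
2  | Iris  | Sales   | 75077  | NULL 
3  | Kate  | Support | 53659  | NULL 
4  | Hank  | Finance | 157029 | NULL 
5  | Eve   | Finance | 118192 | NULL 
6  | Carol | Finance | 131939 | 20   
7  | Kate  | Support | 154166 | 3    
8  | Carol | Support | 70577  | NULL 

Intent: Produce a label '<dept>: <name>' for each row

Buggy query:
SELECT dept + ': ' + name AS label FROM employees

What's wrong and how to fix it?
Bug: SQLite uses || for string concatenation; + coerces text to numbers (yielding 0)

Fix: Use the || operator for string concatenation

Corrected query:
SELECT dept || ': ' || name AS label FROM employees

Result:
label         
--------------
Finance: Carol
Sales: Iris   
Support: Kate 
Finance: Hank 
Finance: Eve  
Finance: Carol
Support: Kate 
Support: Carol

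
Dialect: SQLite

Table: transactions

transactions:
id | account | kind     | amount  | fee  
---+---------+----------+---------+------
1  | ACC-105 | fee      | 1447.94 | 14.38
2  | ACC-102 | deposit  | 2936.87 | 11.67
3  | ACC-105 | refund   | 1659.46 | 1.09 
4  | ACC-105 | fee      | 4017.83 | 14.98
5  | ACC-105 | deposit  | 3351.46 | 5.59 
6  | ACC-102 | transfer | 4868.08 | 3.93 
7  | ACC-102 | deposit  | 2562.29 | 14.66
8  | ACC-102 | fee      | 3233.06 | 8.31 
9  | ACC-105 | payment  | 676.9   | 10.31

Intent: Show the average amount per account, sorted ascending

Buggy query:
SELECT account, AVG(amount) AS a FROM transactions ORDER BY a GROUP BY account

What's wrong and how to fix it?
Bug: ORDER BY appears before GROUP BY; SQL clause order requires GROUP BY first

Fix: Move ORDER BY to the end, after GROUP BY

Corrected query:
SELECT account, AVG(amount) AS a FROM transactions GROUP BY account ORDER BY a

Result:
account | a       
--------+---------
ACC-105 | 2230.718
ACC-102 | 3400.075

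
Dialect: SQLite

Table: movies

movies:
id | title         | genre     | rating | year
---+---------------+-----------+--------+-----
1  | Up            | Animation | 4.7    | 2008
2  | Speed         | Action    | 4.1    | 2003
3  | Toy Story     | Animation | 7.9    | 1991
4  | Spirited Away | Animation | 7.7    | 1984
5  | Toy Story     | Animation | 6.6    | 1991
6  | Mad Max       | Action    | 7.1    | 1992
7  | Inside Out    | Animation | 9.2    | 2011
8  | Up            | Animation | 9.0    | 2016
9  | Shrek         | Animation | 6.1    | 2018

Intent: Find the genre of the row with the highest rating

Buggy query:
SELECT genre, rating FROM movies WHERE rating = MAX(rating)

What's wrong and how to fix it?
Bug: MAX(rating) is an aggregate and cannot be used directly in WHERE

Fix: Use a subquery: WHERE rating = (SELECT MAX(rating) FROM movies)

Corrected query:
SELECT genre, rating FROM movies WHERE rating = (SELECT MAX(rating) FROM movies)

Result:
genre     | rating
----------+-------
Animation | 9.2   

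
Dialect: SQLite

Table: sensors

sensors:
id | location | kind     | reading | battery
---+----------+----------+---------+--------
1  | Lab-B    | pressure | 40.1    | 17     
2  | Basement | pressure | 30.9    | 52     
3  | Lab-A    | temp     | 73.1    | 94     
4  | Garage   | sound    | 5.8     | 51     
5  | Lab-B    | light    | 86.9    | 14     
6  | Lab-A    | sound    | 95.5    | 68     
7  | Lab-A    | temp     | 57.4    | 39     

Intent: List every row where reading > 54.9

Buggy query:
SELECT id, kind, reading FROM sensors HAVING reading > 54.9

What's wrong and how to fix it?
Bug: This is a non-aggregate query (no GROUP BY, no aggregates), so in SQLite the HAVING clause is invalid here; a row-level condition belongs in WHERE

Fix: Use WHERE for row-level filtering

Corrected query:
SELECT id, kind, reading FROM sensors WHERE reading > 54.9

Result:
id | kind  | reading
---+-------+--------
3  | temp  | 73.1   
5  | light | 86.9   
6  | sound | 95.5   
7  | temp  | 57.4   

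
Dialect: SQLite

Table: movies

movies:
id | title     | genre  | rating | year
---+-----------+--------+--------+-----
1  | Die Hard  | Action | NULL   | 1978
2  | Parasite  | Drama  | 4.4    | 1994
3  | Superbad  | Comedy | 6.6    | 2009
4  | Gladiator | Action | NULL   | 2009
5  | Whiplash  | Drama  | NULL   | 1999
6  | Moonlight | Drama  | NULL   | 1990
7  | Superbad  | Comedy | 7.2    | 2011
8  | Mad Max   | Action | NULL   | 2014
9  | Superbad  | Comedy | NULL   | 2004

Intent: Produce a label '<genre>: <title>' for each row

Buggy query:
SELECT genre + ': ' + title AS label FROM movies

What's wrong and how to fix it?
Bug: '+' is numeric addition; on text columns SQLite converts them to 0 instead of concatenating

Fix: Replace + with || to concatenate text

Corrected query:
SELECT genre || ': ' || title AS label FROM movies

Result:
label            
-----------------
Action: Die Hard 
Drama: Parasite  
Comedy: Superbad 
Action: Gladiator
Drama: Whiplash  
Drama: Moonlight 
Comedy: Superbad 
Action: Mad Max  
Comedy: Superbad 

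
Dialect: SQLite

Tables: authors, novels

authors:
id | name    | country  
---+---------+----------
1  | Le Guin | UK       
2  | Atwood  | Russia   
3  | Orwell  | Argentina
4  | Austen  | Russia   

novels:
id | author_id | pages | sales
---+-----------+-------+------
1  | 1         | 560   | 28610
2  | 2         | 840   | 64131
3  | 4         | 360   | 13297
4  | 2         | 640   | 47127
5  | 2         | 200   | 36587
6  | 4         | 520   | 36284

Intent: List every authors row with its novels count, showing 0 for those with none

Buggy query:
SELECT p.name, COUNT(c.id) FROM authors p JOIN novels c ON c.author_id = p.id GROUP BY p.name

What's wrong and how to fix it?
Bug: An inner join excludes parents with zero children

Fix: Use LEFT JOIN so parents without children still appear (COUNT(c.id) gives 0)

Corrected query:
SELECT p.name, COUNT(c.id) FROM authors p LEFT JOIN novels c ON c.author_id = p.id GROUP BY p.name

Result:
name    | COUNT(c.id)
--------+------------
Atwood  | 3          
Austen  | 2          
Le Guin | 1          
Orwell  | 0          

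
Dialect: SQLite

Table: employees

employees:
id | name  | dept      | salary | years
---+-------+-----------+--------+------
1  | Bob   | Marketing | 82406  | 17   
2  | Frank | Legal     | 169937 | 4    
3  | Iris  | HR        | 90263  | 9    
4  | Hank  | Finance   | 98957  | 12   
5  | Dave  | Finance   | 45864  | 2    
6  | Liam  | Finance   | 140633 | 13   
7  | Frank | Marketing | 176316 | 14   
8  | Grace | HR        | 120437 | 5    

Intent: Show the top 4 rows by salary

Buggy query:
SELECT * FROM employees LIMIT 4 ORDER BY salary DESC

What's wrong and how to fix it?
Bug: ORDER BY cannot follow LIMIT; LIMIT is the final clause

Fix: Sort with ORDER BY, then apply LIMIT

Corrected query:
SELECT * FROM employees ORDER BY salary DESC LIMIT 4

Result:
id | name  | dept      | salary | years
---+-------+-----------+--------+------
7  | Frank | Marketing | 176316 | 14   
2  | Frank | Legal     | 169937 | 4    
6  | Liam  | Finance   | 140633 | 13   
8  | Grace | HR        | 120437 | 5    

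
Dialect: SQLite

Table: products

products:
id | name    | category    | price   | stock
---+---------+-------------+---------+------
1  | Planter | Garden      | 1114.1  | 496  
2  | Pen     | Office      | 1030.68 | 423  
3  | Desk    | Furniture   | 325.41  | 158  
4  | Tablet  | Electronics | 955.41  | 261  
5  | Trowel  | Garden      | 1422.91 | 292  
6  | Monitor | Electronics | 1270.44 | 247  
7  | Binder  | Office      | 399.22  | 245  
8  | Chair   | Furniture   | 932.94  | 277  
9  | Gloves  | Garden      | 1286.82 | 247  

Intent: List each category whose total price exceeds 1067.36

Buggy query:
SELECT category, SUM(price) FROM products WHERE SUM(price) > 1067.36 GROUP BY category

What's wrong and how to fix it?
Bug: SUM(price) is an aggregate, but WHERE filters rows before aggregation

Fix: Move the aggregate condition to a HAVING clause

Corrected query:
SELECT category, SUM(price) FROM products GROUP BY category HAVING SUM(price) > 1067.36

Result:
category    | SUM(price)
------------+-----------
Electronics | 2225.85   
Furniture   | 1258.35   
Garden      | 3823.83   
Office      | 1429.9    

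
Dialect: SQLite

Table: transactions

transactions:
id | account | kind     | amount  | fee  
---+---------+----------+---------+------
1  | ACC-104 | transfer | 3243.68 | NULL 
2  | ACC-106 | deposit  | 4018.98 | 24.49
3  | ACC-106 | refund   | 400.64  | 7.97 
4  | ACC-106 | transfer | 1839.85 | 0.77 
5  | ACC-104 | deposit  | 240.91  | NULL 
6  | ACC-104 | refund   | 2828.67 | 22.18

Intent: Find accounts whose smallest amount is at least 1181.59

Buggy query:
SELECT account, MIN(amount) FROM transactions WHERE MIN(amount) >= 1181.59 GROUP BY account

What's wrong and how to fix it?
Bug: MIN() in WHERE is a misuse of aggregate

Fix: Replace WHERE with HAVING after the GROUP BY

Corrected query:
SELECT account, MIN(amount) FROM transactions GROUP BY account HAVING MIN(amount) >= 1181.59

Result:
(no rows)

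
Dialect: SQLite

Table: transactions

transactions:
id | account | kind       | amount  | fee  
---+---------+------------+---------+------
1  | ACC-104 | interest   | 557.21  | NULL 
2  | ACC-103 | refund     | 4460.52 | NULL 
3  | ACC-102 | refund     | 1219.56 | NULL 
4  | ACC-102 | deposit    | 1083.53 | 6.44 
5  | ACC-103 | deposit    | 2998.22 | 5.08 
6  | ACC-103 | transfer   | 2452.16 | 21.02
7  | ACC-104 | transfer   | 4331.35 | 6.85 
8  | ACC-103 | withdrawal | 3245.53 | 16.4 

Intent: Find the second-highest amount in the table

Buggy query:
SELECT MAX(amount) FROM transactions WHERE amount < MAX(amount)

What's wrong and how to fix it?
Bug: MAX(amount) on the right of the comparison is an aggregate-in-WHERE error

Fix: Put the inner MAX in a scalar subquery

Corrected query:
SELECT MAX(amount) FROM transactions WHERE amount < (SELECT MAX(amount) FROM transactions)

Result:
MAX(amount)
-----------
4331.35    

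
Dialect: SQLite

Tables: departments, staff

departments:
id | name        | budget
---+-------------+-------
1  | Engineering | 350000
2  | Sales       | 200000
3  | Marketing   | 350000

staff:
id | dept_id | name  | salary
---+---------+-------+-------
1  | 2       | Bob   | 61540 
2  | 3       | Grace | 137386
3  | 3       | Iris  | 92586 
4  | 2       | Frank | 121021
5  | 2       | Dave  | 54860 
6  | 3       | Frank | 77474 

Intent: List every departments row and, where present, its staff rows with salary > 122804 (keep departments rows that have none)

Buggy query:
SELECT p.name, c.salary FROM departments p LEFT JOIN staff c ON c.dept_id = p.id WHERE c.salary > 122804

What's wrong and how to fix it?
Bug: A WHERE condition on the right-hand table after LEFT JOIN drops unmatched parents

Fix: Put 'c.salary > 122804' in the JOIN's ON clause instead of WHERE

Corrected query:
SELECT p.name, c.salary FROM departments p LEFT JOIN staff c ON c.dept_id = p.id AND c.salary > 122804

Result:
name        | salary
------------+-------
Engineering | NULL  
Sales       | NULL  
Marketing   | 137386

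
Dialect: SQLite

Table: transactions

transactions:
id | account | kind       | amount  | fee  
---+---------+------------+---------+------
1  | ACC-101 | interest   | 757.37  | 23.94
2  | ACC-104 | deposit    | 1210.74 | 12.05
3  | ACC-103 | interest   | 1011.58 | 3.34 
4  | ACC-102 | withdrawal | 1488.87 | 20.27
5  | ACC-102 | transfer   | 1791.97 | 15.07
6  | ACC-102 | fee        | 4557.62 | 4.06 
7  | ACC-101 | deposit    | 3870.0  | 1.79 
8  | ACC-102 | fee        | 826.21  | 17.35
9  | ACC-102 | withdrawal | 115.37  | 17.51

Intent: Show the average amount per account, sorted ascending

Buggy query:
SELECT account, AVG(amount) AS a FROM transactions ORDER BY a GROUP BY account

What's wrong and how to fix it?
Bug: GROUP BY must precede ORDER BY

Fix: Reorder: SELECT … FROM … GROUP BY … ORDER BY …

Corrected query:
SELECT account, AVG(amount) AS a FROM transactions GROUP BY account ORDER BY a

Result:
account | a       
--------+---------
ACC-103 | 1011.58 
ACC-104 | 1210.74 
ACC-102 | 1756.008
ACC-101 | 2313.685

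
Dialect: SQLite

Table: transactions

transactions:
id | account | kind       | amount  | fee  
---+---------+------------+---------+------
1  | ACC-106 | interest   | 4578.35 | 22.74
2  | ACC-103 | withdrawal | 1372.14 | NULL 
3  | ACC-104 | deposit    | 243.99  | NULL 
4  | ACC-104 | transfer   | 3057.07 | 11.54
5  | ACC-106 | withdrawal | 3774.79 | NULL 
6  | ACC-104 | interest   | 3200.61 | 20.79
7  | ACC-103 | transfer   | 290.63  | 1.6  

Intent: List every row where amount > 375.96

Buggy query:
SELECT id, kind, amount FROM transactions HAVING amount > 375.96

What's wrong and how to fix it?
Bug: This is a non-aggregate query (no GROUP BY, no aggregates), so in SQLite the HAVING clause is invalid here; a row-level condition belongs in WHERE

Fix: Replace HAVING with WHERE since the condition applies to individual rows

Corrected query:
SELECT id, kind, amount FROM transactions WHERE amount > 375.96

Result:
id | kind       | amount 
---+------------+--------
1  | interest   | 4578.35
2  | withdrawal | 1372.14
4  | transfer   | 3057.07
5  | withdrawal | 3774.79
6  | interest   | 3200.61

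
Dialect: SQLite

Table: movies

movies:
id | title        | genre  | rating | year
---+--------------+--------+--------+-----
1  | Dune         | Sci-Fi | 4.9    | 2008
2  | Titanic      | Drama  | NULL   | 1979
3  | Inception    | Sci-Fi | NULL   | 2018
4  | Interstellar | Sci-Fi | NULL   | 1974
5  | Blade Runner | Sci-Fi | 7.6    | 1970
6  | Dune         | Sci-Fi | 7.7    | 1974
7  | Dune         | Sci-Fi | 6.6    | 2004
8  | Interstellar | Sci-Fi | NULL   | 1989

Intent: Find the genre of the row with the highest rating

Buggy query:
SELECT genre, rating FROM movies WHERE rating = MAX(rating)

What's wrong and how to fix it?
Bug: MAX(rating) is an aggregate and cannot be used directly in WHERE

Fix: Use a subquery: WHERE rating = (SELECT MAX(rating) FROM movies)

Corrected query:
SELECT genre, rating FROM movies WHERE rating = (SELECT MAX(rating) FROM movies)

Result:
genre  | rating
-------+-------
Sci-Fi | 7.7   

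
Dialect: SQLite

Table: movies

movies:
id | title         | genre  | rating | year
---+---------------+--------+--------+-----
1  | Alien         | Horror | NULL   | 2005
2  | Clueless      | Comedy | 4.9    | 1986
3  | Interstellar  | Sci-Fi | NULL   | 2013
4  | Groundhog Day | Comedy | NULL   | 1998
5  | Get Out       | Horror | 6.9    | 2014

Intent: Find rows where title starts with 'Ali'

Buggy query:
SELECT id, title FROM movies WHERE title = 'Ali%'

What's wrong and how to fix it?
Bug: Wildcards only work with LIKE; '=' treats '%' as a literal character

Fix: Use LIKE for wildcard pattern matching

Corrected query:
SELECT id, title FROM movies WHERE title LIKE 'Ali%'

Result:
id | title
---+------
1  | Alien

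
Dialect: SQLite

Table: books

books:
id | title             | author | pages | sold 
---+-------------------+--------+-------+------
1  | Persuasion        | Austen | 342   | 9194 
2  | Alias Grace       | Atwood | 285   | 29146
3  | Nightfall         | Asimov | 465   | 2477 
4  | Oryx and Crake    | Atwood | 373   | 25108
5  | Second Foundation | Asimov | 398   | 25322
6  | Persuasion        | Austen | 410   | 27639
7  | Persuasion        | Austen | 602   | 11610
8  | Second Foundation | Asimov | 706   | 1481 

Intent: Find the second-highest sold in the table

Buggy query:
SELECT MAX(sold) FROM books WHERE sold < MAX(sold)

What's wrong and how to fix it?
Bug: The inner MAX is an aggregate inside WHERE, which is not allowed

Fix: Put the inner MAX in a scalar subquery

Corrected query:
SELECT MAX(sold) FROM books WHERE sold < (SELECT MAX(sold) FROM books)

Result:
MAX(sold)
---------
27639    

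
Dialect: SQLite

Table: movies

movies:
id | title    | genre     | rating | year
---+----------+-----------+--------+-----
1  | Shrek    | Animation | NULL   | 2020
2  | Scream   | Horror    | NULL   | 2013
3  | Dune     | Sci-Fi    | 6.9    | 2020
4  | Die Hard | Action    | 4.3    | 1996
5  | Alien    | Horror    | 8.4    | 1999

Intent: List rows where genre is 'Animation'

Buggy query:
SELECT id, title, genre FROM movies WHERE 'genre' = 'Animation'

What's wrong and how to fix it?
Bug: 'genre' in single quotes is a string literal, not the column; the comparison is literal-vs-literal and never true

Fix: Reference the column as genre without single quotes

Corrected query:
SELECT id, title, genre FROM movies WHERE genre = 'Animation'

Result:
id | title | genre    
---+-------+----------
1  | Shrek | Animation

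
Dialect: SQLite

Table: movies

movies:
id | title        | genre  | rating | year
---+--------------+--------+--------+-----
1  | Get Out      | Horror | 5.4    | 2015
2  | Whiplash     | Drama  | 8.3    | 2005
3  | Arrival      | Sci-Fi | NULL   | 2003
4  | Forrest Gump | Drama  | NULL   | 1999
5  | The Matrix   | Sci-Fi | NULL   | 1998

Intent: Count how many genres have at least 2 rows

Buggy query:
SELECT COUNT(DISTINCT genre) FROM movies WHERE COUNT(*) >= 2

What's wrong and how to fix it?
Bug: COUNT(*) cannot appear in WHERE; the per-group count doesn't exist yet

Fix: Use a subquery that GROUPs and filters with HAVING, then count its rows

Corrected query:
SELECT COUNT(*) FROM (SELECT genre FROM movies GROUP BY genre HAVING COUNT(*) >= 2)

Result:
COUNT(*)
--------
2       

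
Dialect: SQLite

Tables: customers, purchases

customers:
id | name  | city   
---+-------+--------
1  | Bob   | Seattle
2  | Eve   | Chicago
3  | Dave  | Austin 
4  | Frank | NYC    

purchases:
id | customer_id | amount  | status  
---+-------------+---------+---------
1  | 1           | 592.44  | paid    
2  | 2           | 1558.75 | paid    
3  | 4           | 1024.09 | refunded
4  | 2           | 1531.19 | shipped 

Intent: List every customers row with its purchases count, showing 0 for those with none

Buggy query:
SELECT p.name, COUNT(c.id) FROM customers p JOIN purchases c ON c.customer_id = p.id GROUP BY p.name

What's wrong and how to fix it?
Bug: An inner join excludes parents with zero children

Fix: Switch to LEFT JOIN to retain unmatched parent rows

Corrected query:
SELECT p.name, COUNT(c.id) FROM customers p LEFT JOIN purchases c ON c.customer_id = p.id GROUP BY p.name

Result:
name  | COUNT(c.id)
------+------------
Bob   | 1          
Dave  | 0          
Eve   | 2          
Frank | 1          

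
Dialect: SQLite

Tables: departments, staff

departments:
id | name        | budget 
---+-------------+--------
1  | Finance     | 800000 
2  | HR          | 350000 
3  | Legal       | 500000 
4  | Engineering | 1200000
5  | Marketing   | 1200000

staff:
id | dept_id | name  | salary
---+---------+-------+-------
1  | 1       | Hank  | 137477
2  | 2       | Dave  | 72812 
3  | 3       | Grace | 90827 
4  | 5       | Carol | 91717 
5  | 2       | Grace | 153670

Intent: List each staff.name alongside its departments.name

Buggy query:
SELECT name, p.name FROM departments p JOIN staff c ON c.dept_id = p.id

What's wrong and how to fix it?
Bug: Both tables have a 'name' column; the unqualified reference is ambiguous

Fix: Prefix ambiguous columns with the table alias

Corrected query:
SELECT c.name, p.name FROM departments p JOIN staff c ON c.dept_id = p.id

Result:
name  | name     
------+----------
Hank  | Finance  
Dave  | HR       
Grace | Legal    
Carol | Marketing
Grace | HR       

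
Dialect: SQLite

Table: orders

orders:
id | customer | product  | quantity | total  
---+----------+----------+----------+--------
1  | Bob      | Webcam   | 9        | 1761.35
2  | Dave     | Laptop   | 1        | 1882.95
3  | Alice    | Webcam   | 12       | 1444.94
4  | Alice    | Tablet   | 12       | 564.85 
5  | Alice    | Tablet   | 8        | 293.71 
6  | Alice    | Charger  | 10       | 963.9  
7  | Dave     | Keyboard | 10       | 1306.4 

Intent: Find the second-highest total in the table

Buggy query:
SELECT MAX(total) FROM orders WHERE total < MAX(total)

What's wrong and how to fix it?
Bug: MAX(total) on the right of the comparison is an aggregate-in-WHERE error

Fix: Put the inner MAX in a scalar subquery

Corrected query:
SELECT MAX(total) FROM orders WHERE total < (SELECT MAX(total) FROM orders)

Result:
MAX(total)
----------
1761.35   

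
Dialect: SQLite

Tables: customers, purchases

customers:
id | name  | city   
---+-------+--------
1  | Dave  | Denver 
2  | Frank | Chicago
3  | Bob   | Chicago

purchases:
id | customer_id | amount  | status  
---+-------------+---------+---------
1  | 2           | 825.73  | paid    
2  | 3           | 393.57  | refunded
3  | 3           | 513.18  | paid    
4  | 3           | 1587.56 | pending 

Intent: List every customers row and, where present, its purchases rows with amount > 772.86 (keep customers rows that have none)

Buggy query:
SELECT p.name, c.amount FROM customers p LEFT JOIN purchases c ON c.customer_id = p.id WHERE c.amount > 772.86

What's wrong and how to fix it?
Bug: A WHERE condition on the right-hand table after LEFT JOIN drops unmatched parents

Fix: Put 'c.amount > 772.86' in the JOIN's ON clause instead of WHERE

Corrected query:
SELECT p.name, c.amount FROM customers p LEFT JOIN purchases c ON c.customer_id = p.id AND c.amount > 772.86

Result:
name  | amount 
------+--------
Dave  | NULL   
Frank | 825.73 
Bob   | 1587.56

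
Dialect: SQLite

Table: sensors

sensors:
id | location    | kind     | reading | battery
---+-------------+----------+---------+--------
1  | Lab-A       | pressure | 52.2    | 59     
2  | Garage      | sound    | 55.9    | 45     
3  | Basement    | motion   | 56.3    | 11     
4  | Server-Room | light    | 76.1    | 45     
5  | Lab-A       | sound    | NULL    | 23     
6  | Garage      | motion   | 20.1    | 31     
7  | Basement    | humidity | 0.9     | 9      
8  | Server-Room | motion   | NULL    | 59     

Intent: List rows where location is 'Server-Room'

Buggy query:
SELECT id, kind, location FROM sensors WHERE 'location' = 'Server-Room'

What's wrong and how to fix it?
Bug: Single quotes denote string literals in SQL; the column name is being compared as a constant string

Fix: Remove the quotes around the column name (or use double quotes for an identifier)

Corrected query:
SELECT id, kind, location FROM sensors WHERE location = 'Server-Room'

Result:
id | kind   | location   
---+--------+------------
4  | light  | Server-Room
8  | motion | Server-Room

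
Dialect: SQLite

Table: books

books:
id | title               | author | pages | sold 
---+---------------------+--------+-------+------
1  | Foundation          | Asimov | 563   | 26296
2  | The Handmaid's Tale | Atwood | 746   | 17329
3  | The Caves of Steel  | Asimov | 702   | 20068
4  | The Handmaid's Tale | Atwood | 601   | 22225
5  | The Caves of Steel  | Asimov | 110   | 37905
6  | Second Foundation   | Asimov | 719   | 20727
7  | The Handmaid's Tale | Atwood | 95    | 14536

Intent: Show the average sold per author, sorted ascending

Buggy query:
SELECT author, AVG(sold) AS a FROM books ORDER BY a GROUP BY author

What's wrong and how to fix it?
Bug: GROUP BY must precede ORDER BY

Fix: Reorder: SELECT … FROM … GROUP BY … ORDER BY …

Corrected query:
SELECT author, AVG(sold) AS a FROM books GROUP BY author ORDER BY a

Result:
author | a    
-------+------
Atwood | 18030
Asimov | 26249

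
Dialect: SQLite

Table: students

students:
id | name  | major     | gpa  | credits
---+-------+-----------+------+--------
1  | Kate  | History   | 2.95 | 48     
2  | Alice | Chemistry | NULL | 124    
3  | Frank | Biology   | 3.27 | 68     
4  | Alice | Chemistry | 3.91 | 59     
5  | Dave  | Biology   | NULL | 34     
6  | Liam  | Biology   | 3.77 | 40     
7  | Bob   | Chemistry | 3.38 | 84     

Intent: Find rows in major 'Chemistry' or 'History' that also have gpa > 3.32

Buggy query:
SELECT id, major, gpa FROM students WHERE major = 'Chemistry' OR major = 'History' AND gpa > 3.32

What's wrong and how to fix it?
Bug: Without parentheses, AND is evaluated before OR, so the gpa filter only applies to the 'History' branch

Fix: Group the OR with parentheses (or use IN), then AND the threshold

Corrected query:
SELECT id, major, gpa FROM students WHERE (major = 'Chemistry' OR major = 'History') AND gpa > 3.32

Result:
id | major     | gpa 
---+-----------+-----
4  | Chemistry | 3.91
7  | Chemistry | 3.38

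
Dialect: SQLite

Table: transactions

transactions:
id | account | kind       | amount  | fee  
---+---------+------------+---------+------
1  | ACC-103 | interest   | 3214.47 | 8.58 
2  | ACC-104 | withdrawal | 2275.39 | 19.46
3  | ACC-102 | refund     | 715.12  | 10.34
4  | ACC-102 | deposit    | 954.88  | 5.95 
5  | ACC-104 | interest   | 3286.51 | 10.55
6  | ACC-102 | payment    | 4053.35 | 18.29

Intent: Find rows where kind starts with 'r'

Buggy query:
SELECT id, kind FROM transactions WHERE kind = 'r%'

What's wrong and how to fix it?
Bug: '=' compares the literal string including the % character; pattern matching needs LIKE

Fix: Replace '=' with LIKE so 'r%' is treated as a pattern

Corrected query:
SELECT id, kind FROM transactions WHERE kind LIKE 'r%'

Result:
id | kind  
---+-------
3  | refund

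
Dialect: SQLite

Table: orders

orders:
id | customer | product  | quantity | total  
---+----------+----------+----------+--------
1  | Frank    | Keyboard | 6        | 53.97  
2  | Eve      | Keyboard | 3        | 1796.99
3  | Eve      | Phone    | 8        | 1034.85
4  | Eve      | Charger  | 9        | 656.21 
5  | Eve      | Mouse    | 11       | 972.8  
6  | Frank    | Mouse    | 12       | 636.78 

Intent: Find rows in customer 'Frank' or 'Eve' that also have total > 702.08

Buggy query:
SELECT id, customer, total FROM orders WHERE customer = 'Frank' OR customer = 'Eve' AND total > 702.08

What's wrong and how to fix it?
Bug: Without parentheses, AND is evaluated before OR, so the total filter only applies to the 'Eve' branch

Fix: Add parentheses around the OR so the AND applies to both alternatives

Corrected query:
SELECT id, customer, total FROM orders WHERE (customer = 'Frank' OR customer = 'Eve') AND total > 702.08

Result:
id | customer | total  
---+----------+--------
2  | Eve      | 1796.99
3  | Eve      | 1034.85
5  | Eve      | 972.8  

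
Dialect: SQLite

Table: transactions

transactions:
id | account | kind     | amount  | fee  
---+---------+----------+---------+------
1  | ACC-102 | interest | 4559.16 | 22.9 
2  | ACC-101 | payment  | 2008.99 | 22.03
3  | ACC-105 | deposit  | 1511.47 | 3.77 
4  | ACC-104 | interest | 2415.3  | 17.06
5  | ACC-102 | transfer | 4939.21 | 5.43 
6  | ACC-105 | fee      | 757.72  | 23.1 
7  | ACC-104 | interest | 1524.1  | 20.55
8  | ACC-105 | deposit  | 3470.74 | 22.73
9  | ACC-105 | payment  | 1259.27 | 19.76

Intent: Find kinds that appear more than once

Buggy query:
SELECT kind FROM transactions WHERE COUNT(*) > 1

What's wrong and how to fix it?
Bug: WHERE can't reference COUNT(*); aggregates are computed after WHERE

Fix: GROUP BY kind, then filter groups with HAVING COUNT(*) > 1

Corrected query:
SELECT kind FROM transactions GROUP BY kind HAVING COUNT(*) > 1

Result:
kind    
--------
deposit 
interest
payment 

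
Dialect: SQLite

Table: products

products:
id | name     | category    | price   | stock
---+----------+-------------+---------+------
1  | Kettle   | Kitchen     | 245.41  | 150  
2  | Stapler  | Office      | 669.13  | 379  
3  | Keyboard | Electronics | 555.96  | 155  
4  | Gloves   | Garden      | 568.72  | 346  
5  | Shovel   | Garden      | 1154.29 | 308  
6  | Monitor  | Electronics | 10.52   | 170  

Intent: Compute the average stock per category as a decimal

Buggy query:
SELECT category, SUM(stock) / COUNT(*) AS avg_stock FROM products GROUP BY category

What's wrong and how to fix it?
Bug: SUM(stock) and COUNT(*) are both integers; the division truncates the fractional part

Fix: Cast one side to REAL so the division keeps the fractional part

Corrected query:
SELECT category, SUM(stock) * 1.0 / COUNT(*) AS avg_stock FROM products GROUP BY category

Result:
category    | avg_stock
------------+----------
Electronics | 162.5    
Garden      | 327      
Kitchen     | 150      
Office      | 379      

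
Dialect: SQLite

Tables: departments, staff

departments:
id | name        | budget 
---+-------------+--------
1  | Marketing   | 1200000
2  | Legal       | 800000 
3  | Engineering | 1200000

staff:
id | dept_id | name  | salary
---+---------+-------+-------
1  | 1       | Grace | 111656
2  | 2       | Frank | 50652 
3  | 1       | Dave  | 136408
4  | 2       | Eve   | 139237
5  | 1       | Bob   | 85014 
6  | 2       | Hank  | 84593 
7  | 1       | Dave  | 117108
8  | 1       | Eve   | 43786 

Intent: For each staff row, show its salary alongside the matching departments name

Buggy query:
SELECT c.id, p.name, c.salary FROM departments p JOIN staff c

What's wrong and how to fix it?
Bug: JOIN with no ON clause produces a cartesian product; every staff row pairs with every departments row

Fix: Add ON c.dept_id = p.id to the JOIN

Corrected query:
SELECT c.id, p.name, c.salary FROM departments p JOIN staff c ON c.dept_id = p.id

Result:
id | name      | salary
---+-----------+-------
1  | Marketing | 111656
2  | Legal     | 50652 
3  | Marketing | 136408
4  | Legal     | 139237
5  | Marketing | 85014 
6  | Legal     | 84593 
7  | Marketing | 117108
8  | Marketing | 43786 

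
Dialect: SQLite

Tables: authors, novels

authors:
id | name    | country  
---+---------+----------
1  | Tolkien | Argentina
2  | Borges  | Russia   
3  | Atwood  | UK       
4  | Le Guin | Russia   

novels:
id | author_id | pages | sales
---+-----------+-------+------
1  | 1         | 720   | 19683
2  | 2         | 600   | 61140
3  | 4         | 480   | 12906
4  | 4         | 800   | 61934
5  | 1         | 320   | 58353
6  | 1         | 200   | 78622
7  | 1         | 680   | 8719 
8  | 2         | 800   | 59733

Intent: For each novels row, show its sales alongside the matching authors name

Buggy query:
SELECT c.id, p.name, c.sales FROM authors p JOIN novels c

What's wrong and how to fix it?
Bug: Missing join condition: each novels row is matched to all authors rows instead of just its own

Fix: Specify the join condition linking the foreign key to the parent id

Corrected query:
SELECT c.id, p.name, c.sales FROM authors p JOIN novels c ON c.author_id = p.id

Result:
id | name    | sales
---+---------+------
1  | Tolkien | 19683
2  | Borges  | 61140
3  | Le Guin | 12906
4  | Le Guin | 61934
5  | Tolkien | 58353
6  | Tolkien | 78622
7  | Tolkien | 8719 
8  | Borges  | 59733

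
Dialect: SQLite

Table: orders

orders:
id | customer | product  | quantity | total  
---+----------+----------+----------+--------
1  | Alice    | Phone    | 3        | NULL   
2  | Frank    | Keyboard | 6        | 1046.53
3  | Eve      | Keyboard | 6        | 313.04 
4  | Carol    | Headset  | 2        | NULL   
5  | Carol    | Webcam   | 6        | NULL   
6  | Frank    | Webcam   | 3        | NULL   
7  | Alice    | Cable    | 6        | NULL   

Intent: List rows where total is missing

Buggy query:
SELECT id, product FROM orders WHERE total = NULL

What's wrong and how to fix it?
Bug: '= NULL' is always unknown in SQL three-valued logic, so no rows match

Fix: Use IS NULL to test for NULL

Corrected query:
SELECT id, product FROM orders WHERE total IS NULL

Result:
id | product
---+--------
1  | Phone  
4  | Headset
5  | Webcam 
6  | Webcam 
7  | Cable  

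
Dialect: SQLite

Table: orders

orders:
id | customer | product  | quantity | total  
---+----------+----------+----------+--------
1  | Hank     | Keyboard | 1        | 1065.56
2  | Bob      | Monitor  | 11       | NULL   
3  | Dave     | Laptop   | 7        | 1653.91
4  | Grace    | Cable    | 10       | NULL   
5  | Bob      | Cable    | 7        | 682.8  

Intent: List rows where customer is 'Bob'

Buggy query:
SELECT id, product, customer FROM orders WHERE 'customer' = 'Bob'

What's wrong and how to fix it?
Bug: 'customer' in single quotes is a string literal, not the column; the comparison is literal-vs-literal and never true

Fix: Reference the column as customer without single quotes

Corrected query:
SELECT id, product, customer FROM orders WHERE customer = 'Bob'

Result:
id | product | customer
---+---------+---------
2  | Monitor | Bob     
5  | Cable   | Bob     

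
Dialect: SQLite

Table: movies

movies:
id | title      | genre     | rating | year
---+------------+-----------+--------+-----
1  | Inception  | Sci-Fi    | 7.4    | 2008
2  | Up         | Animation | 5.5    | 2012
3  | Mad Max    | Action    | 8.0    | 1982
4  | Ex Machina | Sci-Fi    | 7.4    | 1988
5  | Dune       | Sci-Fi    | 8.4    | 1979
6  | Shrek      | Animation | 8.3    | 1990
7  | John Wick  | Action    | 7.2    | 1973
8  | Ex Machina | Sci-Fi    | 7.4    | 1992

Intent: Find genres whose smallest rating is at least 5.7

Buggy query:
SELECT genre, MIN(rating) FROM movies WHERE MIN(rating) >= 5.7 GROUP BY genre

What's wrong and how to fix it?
Bug: Aggregates like MIN are computed per group after WHERE runs

Fix: Use HAVING for the per-group MIN condition

Corrected query:
SELECT genre, MIN(rating) FROM movies GROUP BY genre HAVING MIN(rating) >= 5.7

Result:
genre  | MIN(rating)
-------+------------
Action | 7.2        
Sci-Fi | 7.4        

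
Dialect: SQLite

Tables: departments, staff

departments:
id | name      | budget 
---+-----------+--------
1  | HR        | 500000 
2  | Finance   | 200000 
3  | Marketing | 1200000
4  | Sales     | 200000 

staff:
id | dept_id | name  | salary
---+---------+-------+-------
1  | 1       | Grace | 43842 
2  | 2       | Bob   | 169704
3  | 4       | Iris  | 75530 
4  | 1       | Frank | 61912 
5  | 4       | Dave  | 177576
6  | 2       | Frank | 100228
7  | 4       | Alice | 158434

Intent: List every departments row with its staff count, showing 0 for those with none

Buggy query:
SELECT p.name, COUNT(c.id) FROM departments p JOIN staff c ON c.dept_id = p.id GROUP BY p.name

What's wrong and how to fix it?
Bug: An inner join excludes parents with zero children

Fix: Switch to LEFT JOIN to retain unmatched parent rows

Corrected query:
SELECT p.name, COUNT(c.id) FROM departments p LEFT JOIN staff c ON c.dept_id = p.id GROUP BY p.name

Result:
name      | COUNT(c.id)
----------+------------
Finance   | 2          
HR        | 2          
Marketing | 0          
Sales     | 3          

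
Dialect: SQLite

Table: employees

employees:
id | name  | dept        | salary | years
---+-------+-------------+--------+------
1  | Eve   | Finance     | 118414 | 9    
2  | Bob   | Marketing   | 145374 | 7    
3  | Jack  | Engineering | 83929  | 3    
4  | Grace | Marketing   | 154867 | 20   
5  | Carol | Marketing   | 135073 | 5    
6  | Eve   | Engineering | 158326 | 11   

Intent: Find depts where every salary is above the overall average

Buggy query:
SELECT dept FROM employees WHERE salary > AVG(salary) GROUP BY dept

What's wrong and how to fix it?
Bug: AVG() is an aggregate; it can't sit directly in WHERE

Fix: Use a subquery for AVG and a HAVING MIN(...) filter so the condition holds for every row in the group

Corrected query:
SELECT dept FROM employees GROUP BY dept HAVING MIN(salary) > (SELECT AVG(salary) FROM employees)

Result:
dept     
---------
Marketing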